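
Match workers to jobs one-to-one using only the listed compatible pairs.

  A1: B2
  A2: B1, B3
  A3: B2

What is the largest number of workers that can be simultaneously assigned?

Unit-capacity flow: source→left, listed edges, right→sink; max matching = max flow.
Augmenting path A1→B2 (+1); matched 1.
Augmenting path A2→B1 (+1); matched 2.
No augmenting path remains; maximum matching = 2.
König certificate: {A2, B2} is a vertex cover of size 2 (every listed pair touches it), so no matching can be larger.

2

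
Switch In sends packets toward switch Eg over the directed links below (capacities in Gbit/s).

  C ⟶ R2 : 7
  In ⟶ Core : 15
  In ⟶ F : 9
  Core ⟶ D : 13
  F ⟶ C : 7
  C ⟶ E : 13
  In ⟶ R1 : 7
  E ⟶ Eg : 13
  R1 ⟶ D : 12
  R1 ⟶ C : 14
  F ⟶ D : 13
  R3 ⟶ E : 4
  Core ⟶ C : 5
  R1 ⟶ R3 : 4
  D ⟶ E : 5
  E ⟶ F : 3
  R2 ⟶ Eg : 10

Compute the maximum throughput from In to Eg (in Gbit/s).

Augment In→R1→C→R2→Eg: bottleneck 7, flow now 7.
Augment In→Core→C→E→Eg: bottleneck 5, flow now 12.
Augment In→Core→D→E→Eg: bottleneck 5, flow now 17.
Augment In→F→C→E→Eg: bottleneck 3, flow now 20.
No augmenting path remains; maximum flow = 20.
In the residual graph, reachable from In: {In, R1, Core, F, C, D, R3, E}.
Min-cut edges: C→R2 (7), E→Eg (13); capacity 7 + 13 = 20.
This cut is saturated, so no flow can exceed 20.

20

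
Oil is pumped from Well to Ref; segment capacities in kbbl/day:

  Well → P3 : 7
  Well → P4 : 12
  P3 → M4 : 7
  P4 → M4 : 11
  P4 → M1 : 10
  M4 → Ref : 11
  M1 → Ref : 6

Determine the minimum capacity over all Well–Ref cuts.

17

Augment Well→P3→M4→Ref: bottleneck 7, flow now 7.
Augment Well→P4→M4→Ref: bottleneck 4, flow now 11.
Augment Well→P4→M1→Ref: bottleneck 6, flow now 17.
No augmenting path remains; maximum flow = 17.
By max-flow min-cut, the minimum cut capacity equals the max flow.
In the residual graph, reachable from Well: {Well, P3, P4, M4, M1}.
Min-cut edges: M4→Ref (11), M1→Ref (6); capacity 11 + 6 = 17.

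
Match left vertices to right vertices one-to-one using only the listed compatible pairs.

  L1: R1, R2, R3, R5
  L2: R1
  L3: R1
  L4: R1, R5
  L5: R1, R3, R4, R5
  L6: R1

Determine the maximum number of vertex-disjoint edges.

4

Unit-capacity flow: source→left, listed edges, right→sink; max matching = max flow.
Augmenting path L1→R1 (+1); matched 1.
Augmenting path L4→R5 (+1); matched 2.
Augmenting path L5→R3 (+1); matched 3.
Augmenting path L2→R1→L1→R2 (+1); matched 4.
No augmenting path remains; maximum matching = 4.
König certificate: {L1, L4, L5, R1} is a vertex cover of size 4 (every listed pair touches it), so no matching can be larger.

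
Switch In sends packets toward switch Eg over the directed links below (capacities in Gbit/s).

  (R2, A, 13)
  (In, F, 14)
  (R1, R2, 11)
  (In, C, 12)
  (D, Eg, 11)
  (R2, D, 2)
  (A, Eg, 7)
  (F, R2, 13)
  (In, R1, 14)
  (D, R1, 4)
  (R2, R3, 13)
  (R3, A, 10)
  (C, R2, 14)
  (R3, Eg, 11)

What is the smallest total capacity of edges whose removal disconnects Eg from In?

20

Augment In→R1→R2→D→Eg: bottleneck 2, flow now 2.
Augment In→R1→R2→R3→Eg: bottleneck 9, flow now 11.
Augment In→C→R2→R3→Eg: bottleneck 2, flow now 13.
Augment In→C→R2→A→Eg: bottleneck 7, flow now 20.
No augmenting path remains; maximum flow = 20.
By max-flow min-cut, the minimum cut capacity equals the max flow.
In the residual graph, reachable from In: {In, R1, C, F, R2, R3, A}.
Min-cut edges: R2→D (2), R3→Eg (11), A→Eg (7); capacity 2 + 11 + 7 = 20.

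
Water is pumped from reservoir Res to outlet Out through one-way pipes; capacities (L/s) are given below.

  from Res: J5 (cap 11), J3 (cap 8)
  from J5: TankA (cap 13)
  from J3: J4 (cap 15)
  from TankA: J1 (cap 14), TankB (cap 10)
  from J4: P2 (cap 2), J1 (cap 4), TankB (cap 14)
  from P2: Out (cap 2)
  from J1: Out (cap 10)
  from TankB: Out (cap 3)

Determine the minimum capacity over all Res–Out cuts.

15

Augment Res→J5→TankA→J1→Out: bottleneck 10, flow now 10.
Augment Res→J5→TankA→TankB→Out: bottleneck 1, flow now 11.
Augment Res→J3→J4→P2→Out: bottleneck 2, flow now 13.
Augment Res→J3→J4→TankB→Out: bottleneck 2, flow now 15.
No augmenting path remains; maximum flow = 15.
By max-flow min-cut, the minimum cut capacity equals the max flow.
In the residual graph, reachable from Res: {Res, J5, J3, TankA, J4, J1, TankB}.
Min-cut edges: J4→P2 (2), J1→Out (10), TankB→Out (3); capacity 2 + 10 + 3 = 15.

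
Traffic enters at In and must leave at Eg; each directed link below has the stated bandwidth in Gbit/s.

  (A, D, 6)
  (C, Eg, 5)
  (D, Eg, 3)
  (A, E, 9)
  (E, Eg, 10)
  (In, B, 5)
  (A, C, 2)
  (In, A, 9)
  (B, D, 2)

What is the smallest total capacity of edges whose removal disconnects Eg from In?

11

Augment In→A→C→Eg: bottleneck 2, flow now 2.
Augment In→A→D→Eg: bottleneck 3, flow now 5.
Augment In→A→E→Eg: bottleneck 4, flow now 9.
Augment In→B→D→A→E→Eg: bottleneck 2, flow now 11. (uses reverse residual edge)
No augmenting path remains; maximum flow = 11.
By max-flow min-cut, the minimum cut capacity equals the max flow.
In the residual graph, reachable from In: {In, B}.
Min-cut edges: In→A (9), B→D (2); capacity 9 + 2 = 11.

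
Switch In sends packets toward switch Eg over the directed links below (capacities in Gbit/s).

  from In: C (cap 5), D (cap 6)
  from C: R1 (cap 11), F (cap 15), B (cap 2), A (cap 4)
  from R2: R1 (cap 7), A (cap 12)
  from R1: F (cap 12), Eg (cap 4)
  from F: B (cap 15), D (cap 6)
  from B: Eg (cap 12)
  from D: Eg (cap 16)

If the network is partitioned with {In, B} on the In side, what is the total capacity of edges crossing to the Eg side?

23

Edges leaving {In, B}: In→C (5), In→D (6), B→Eg (12).
Cut capacity = 5 + 6 + 12 = 23.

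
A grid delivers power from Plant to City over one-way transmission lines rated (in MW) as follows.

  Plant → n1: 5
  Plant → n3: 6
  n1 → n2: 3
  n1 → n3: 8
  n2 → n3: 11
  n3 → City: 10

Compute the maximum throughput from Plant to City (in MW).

Augment Plant→n3→City: bottleneck 6, flow now 6.
Augment Plant→n1→n3→City: bottleneck 4, flow now 10.
No augmenting path remains; maximum flow = 10.
In the residual graph, reachable from Plant: {Plant, n1, n2, n3}.
Min-cut edges: n3→City (10); capacity 10 = 10.
This cut is saturated, so no flow can exceed 10.

10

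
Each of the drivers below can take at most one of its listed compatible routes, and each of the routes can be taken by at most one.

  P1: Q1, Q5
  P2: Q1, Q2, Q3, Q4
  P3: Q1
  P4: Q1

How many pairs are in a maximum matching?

Unit-capacity flow: source→left, listed edges, right→sink; max matching = max flow.
Augmenting path P1→Q1 (+1); matched 1.
Augmenting path P2→Q2 (+1); matched 2.
Augmenting path P3→Q1→P1→Q5 (+1); matched 3.
No augmenting path remains; maximum matching = 3.
König certificate: {P1, P2, Q1} is a vertex cover of size 3 (every listed pair touches it), so no matching can be larger.

3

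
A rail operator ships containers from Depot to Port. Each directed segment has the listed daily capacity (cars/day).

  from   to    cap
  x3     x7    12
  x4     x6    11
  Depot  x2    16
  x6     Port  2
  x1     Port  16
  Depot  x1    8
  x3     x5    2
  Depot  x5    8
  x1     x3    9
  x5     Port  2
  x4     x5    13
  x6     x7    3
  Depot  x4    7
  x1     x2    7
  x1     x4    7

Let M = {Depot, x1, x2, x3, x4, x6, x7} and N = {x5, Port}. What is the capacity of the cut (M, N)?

41

Edges leaving {Depot, x1, x2, x3, x4, x6, x7}: Depot→x5 (8), x1→Port (16), x3→x5 (2), x4→x5 (13), x6→Port (2).
Cut capacity = 8 + 16 + 2 + 13 + 2 = 41.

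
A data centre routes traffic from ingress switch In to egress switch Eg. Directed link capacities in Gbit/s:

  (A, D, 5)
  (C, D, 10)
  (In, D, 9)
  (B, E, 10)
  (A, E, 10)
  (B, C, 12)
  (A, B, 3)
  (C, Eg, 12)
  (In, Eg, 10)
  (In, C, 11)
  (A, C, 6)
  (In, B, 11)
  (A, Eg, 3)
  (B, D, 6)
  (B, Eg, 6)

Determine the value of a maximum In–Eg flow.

Augment In→Eg: bottleneck 10, flow now 10.
Augment In→B→Eg: bottleneck 6, flow now 16.
Augment In→C→Eg: bottleneck 11, flow now 27.
Augment In→B→C→Eg: bottleneck 1, flow now 28.
No augmenting path remains; maximum flow = 28.
In the residual graph, reachable from In: {In, B, C, D, E}.
Min-cut edges: In→Eg (10), B→Eg (6), C→Eg (12); capacity 10 + 6 + 12 = 28.
This cut is saturated, so no flow can exceed 28.

28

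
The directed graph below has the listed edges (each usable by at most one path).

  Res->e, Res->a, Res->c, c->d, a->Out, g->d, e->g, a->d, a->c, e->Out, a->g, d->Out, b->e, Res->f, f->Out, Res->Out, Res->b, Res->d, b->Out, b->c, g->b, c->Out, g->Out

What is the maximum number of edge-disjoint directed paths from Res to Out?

Assign every edge capacity 1; by Menger, the answer equals the max flow.
Path Res→Out (+1); total 1.
Path Res→a→Out (+1); total 2.
Path Res→b→Out (+1); total 3.
Path Res→c→Out (+1); total 4.
Path Res→d→Out (+1); total 5.
Path Res→e→Out (+1); total 6.
Path Res→f→Out (+1); total 7.
No residual Res→Out path; max flow = 7.
Certifying cut of size 7: {Res→Out, Res→a, Res→b, Res→c, Res→d, Res→e, Res→f}.

7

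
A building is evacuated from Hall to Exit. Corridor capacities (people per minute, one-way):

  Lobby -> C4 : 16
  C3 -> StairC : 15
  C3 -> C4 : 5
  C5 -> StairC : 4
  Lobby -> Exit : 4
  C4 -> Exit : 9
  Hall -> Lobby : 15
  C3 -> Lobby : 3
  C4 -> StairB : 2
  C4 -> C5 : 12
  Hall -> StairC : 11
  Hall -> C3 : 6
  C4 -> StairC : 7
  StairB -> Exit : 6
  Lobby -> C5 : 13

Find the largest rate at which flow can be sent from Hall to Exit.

15

Augment Hall→Lobby→Exit: bottleneck 4, flow now 4.
Augment Hall→C3→C4→Exit: bottleneck 5, flow now 9.
Augment Hall→Lobby→C4→Exit: bottleneck 4, flow now 13.
Augment Hall→Lobby→C4→StairB→Exit: bottleneck 2, flow now 15.
No augmenting path remains; maximum flow = 15.
In the residual graph, reachable from Hall: {Hall, C3, Lobby, C4, StairC, C5}.
Min-cut edges: Lobby→Exit (4), C4→StairB (2), C4→Exit (9); capacity 4 + 2 + 9 = 15.
This cut is saturated, so no flow can exceed 15.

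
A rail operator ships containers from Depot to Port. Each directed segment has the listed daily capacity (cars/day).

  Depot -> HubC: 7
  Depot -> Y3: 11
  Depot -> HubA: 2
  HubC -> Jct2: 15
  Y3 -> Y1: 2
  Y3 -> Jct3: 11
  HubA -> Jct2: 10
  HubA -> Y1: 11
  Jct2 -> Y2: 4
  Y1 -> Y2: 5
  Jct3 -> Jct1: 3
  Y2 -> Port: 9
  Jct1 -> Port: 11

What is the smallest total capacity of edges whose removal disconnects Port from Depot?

Augment Depot→HubC→Jct2→Y2→Port: bottleneck 4, flow now 4.
Augment Depot→Y3→Y1→Y2→Port: bottleneck 2, flow now 6.
Augment Depot→Y3→Jct3→Jct1→Port: bottleneck 3, flow now 9.
Augment Depot→HubA→Y1→Y2→Port: bottleneck 2, flow now 11.
No augmenting path remains; maximum flow = 11.
By max-flow min-cut, the minimum cut capacity equals the max flow.
In the residual graph, reachable from Depot: {Depot, HubC, Y3, Jct2, Jct3}.
Min-cut edges: Depot→HubA (2), Y3→Y1 (2), Jct2→Y2 (4), Jct3→Jct1 (3); capacity 2 + 2 + 4 + 3 = 11.

11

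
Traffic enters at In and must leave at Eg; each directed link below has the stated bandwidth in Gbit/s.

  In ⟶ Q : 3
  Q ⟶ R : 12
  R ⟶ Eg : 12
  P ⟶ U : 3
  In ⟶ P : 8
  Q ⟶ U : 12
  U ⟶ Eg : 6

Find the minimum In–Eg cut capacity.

6

Augment In→P→U→Eg: bottleneck 3, flow now 3.
Augment In→Q→R→Eg: bottleneck 3, flow now 6.
No augmenting path remains; maximum flow = 6.
By max-flow min-cut, the minimum cut capacity equals the max flow.
In the residual graph, reachable from In: {In, P}.
Min-cut edges: In→Q (3), P→U (3); capacity 3 + 3 = 6.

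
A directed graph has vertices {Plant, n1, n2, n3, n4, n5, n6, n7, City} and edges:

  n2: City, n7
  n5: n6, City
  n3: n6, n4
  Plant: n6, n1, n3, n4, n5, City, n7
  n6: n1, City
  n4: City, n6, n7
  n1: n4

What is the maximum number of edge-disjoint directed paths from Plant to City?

4

Assign every edge capacity 1; by Menger, the answer equals the max flow.
Path Plant→City (+1); total 1.
Path Plant→n4→City (+1); total 2.
Path Plant→n5→City (+1); total 3.
Path Plant→n6→City (+1); total 4.
No residual Plant→City path; max flow = 4.
Certifying cut of size 4: {Plant→City, Plant→n5, n4→City, n6→City}.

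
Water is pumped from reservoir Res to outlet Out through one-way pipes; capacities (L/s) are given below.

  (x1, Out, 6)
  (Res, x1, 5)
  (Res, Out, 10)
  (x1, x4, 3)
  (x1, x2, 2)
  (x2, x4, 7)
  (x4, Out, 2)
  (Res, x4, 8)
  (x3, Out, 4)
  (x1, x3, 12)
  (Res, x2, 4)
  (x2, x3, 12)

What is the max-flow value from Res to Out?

Augment Res→Out: bottleneck 10, flow now 10.
Augment Res→x1→Out: bottleneck 5, flow now 15.
Augment Res→x4→Out: bottleneck 2, flow now 17.
Augment Res→x2→x3→Out: bottleneck 4, flow now 21.
No augmenting path remains; maximum flow = 21.
In the residual graph, reachable from Res: {Res, x4}.
Min-cut edges: Res→x1 (5), Res→x2 (4), Res→Out (10), x4→Out (2); capacity 5 + 4 + 10 + 2 = 21.
This cut is saturated, so no flow can exceed 21.

21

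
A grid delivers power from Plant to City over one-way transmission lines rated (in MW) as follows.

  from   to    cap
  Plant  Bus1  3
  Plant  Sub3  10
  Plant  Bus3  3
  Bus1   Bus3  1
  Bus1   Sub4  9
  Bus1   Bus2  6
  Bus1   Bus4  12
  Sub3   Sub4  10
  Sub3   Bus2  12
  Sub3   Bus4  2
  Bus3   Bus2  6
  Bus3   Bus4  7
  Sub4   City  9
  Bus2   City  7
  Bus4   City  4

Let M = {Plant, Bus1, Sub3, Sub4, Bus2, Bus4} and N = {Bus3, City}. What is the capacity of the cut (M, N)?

24

Edges leaving {Plant, Bus1, Sub3, Sub4, Bus2, Bus4}: Plant→Bus3 (3), Bus1→Bus3 (1), Sub4→City (9), Bus2→City (7), Bus4→City (4).
Cut capacity = 3 + 1 + 9 + 7 + 4 = 24.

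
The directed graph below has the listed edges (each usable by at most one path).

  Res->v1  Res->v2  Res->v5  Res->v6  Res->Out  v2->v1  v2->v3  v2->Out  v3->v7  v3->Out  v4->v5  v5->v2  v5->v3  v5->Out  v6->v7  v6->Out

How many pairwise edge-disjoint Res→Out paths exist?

4

Assign every edge capacity 1; by Menger, the answer equals the max flow.
Path Res→Out (+1); total 1.
Path Res→v2→Out (+1); total 2.
Path Res→v5→Out (+1); total 3.
Path Res→v6→Out (+1); total 4.
No residual Res→Out path; max flow = 4.
Certifying cut of size 4: {Res→Out, Res→v2, Res→v5, Res→v6}.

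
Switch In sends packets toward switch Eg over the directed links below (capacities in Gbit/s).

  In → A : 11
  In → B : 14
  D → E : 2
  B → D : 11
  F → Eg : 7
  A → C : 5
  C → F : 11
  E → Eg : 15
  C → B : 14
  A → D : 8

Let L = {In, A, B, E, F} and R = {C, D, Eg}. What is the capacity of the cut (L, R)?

46

Edges leaving {In, A, B, E, F}: A→C (5), A→D (8), B→D (11), E→Eg (15), F→Eg (7).
Cut capacity = 5 + 8 + 11 + 15 + 7 = 46.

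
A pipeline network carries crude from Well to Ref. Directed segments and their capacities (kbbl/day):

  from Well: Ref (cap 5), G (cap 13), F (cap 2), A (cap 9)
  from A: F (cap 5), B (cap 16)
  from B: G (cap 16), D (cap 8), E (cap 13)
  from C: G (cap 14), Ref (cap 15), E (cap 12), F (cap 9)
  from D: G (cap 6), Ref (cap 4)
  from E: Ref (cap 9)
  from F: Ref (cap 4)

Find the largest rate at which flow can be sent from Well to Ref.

Augment Well→Ref: bottleneck 5, flow now 5.
Augment Well→F→Ref: bottleneck 2, flow now 7.
Augment Well→A→F→Ref: bottleneck 2, flow now 9.
Augment Well→A→B→D→Ref: bottleneck 4, flow now 13.
Augment Well→A→B→E→Ref: bottleneck 3, flow now 16.
No augmenting path remains; maximum flow = 16.
In the residual graph, reachable from Well: {Well, G}.
Min-cut edges: Well→A (9), Well→F (2), Well→Ref (5); capacity 9 + 2 + 5 = 16.
This cut is saturated, so no flow can exceed 16.

16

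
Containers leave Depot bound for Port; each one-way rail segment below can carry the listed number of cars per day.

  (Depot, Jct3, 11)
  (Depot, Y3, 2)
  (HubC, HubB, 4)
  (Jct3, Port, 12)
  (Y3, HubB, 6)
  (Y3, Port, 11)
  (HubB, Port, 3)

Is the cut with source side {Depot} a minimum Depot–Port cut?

Given cut capacity: 11 + 2 = 13.
Augment Depot→Jct3→Port: bottleneck 11, flow now 11.
Augment Depot→Y3→Port: bottleneck 2, flow now 13.
No augmenting path remains; maximum flow = 13.
Cut capacity 13 equals the max flow, so it is a minimum cut.

Yes — it is a minimum cut (capacity 13).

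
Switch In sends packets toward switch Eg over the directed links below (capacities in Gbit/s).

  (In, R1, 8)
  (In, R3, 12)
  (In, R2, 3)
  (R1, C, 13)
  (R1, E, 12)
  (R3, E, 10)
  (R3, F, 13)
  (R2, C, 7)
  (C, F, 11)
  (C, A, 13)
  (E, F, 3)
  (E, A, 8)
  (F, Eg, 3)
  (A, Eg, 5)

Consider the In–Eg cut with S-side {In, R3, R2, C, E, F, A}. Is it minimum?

No — its capacity is 16, but the minimum cut has capacity 8.

Given cut capacity: 8 + 3 + 5 = 16.
Augment In→R3→F→Eg: bottleneck 3, flow now 3.
Augment In→R1→C→A→Eg: bottleneck 5, flow now 8.
No augmenting path remains; maximum flow = 8.
In the residual graph, reachable from In: {In, R1, R3, R2, C, E, F, A}.
Min-cut edges: F→Eg (3), A→Eg (5); capacity 3 + 5 = 8.
Cut capacity 16 exceeds the max flow 8, so it is not minimum.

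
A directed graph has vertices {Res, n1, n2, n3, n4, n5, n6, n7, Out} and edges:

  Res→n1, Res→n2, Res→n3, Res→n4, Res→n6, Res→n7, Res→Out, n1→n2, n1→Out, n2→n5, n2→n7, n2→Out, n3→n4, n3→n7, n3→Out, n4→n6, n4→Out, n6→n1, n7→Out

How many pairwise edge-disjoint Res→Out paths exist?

6

Assign every edge capacity 1; by Menger, the answer equals the max flow.
Path Res→Out (+1); total 1.
Path Res→n1→Out (+1); total 2.
Path Res→n2→Out (+1); total 3.
Path Res→n3→Out (+1); total 4.
Path Res→n4→Out (+1); total 5.
Path Res→n7→Out (+1); total 6.
No residual Res→Out path; max flow = 6.
Certifying cut of size 6: {Res→Out, Res→n3, Res→n4, n1→Out, n2→Out, n7→Out}.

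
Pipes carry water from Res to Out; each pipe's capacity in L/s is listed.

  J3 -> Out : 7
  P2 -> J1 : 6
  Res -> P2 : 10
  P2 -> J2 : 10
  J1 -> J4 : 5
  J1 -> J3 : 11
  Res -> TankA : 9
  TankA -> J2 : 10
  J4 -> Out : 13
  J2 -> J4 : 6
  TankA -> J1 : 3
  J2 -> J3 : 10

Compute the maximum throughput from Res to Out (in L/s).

18

Augment Res→P2→J1→J3→Out: bottleneck 6, flow now 6.
Augment Res→P2→J2→J3→Out: bottleneck 1, flow now 7.
Augment Res→P2→J2→J4→Out: bottleneck 3, flow now 10.
Augment Res→TankA→J1→J4→Out: bottleneck 3, flow now 13.
Augment Res→TankA→J2→J4→Out: bottleneck 3, flow now 16.
Augment Res→TankA→J2→J3→J1→J4→Out: bottleneck 2, flow now 18. (uses reverse residual edge)
No augmenting path remains; maximum flow = 18.
In the residual graph, reachable from Res: {Res, P2, TankA, J1, J2, J3}.
Min-cut edges: J1→J4 (5), J2→J4 (6), J3→Out (7); capacity 5 + 6 + 7 = 18.
This cut is saturated, so no flow can exceed 18.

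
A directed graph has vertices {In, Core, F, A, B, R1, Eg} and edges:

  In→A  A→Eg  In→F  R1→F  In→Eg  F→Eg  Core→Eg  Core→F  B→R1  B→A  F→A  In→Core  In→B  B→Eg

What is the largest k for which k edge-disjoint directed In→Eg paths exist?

5

Assign every edge capacity 1; by Menger, the answer equals the max flow.
Path In→Eg (+1); total 1.
Path In→Core→Eg (+1); total 2.
Path In→F→Eg (+1); total 3.
Path In→A→Eg (+1); total 4.
Path In→B→Eg (+1); total 5.
No residual In→Eg path; max flow = 5.
Certifying cut of size 5: {In→A, In→B, In→Core, In→Eg, In→F}.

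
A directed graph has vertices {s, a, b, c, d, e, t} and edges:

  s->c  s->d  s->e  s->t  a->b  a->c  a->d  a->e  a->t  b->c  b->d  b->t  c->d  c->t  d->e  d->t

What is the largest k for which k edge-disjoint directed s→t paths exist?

3

Assign every edge capacity 1; by Menger, the answer equals the max flow.
Path s→t (+1); total 1.
Path s→c→t (+1); total 2.
Path s→d→t (+1); total 3.
No residual s→t path; max flow = 3.
Certifying cut of size 3: {s→c, s→d, s→t}.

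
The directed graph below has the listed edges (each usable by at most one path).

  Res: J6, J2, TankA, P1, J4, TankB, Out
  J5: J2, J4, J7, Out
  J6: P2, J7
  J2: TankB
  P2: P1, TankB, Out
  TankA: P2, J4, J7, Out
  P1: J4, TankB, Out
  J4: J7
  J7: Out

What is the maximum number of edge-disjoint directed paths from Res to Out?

Assign every edge capacity 1; by Menger, the answer equals the max flow.
Path Res→Out (+1); total 1.
Path Res→TankA→Out (+1); total 2.
Path Res→P1→Out (+1); total 3.
Path Res→J6→P2→Out (+1); total 4.
Path Res→J4→J7→Out (+1); total 5.
No residual Res→Out path; max flow = 5.
Certifying cut of size 5: {Res→J4, Res→J6, Res→Out, Res→P1, Res→TankA}.

5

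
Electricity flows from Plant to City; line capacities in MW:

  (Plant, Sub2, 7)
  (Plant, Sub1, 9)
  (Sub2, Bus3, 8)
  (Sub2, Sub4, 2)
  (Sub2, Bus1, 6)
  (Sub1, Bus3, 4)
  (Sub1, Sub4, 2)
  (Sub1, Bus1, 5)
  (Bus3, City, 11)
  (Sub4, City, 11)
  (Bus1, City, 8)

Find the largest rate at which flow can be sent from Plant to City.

Augment Plant→Sub2→Bus3→City: bottleneck 7, flow now 7.
Augment Plant→Sub1→Bus3→City: bottleneck 4, flow now 11.
Augment Plant→Sub1→Sub4→City: bottleneck 2, flow now 13.
Augment Plant→Sub1→Bus1→City: bottleneck 3, flow now 16.
No augmenting path remains; maximum flow = 16.
In the residual graph, reachable from Plant: {Plant}.
Min-cut edges: Plant→Sub2 (7), Plant→Sub1 (9); capacity 7 + 9 = 16.
This cut is saturated, so no flow can exceed 16.

16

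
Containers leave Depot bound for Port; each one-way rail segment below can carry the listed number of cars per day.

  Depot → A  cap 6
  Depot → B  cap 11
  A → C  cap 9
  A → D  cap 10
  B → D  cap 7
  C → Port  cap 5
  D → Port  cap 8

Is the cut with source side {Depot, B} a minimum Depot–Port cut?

Given cut capacity: 6 + 7 = 13.
Augment Depot→A→C→Port: bottleneck 5, flow now 5.
Augment Depot→A→D→Port: bottleneck 1, flow now 6.
Augment Depot→B→D→Port: bottleneck 7, flow now 13.
No augmenting path remains; maximum flow = 13.
Cut capacity 13 equals the max flow, so it is a minimum cut.

Yes — it is a minimum cut (capacity 13).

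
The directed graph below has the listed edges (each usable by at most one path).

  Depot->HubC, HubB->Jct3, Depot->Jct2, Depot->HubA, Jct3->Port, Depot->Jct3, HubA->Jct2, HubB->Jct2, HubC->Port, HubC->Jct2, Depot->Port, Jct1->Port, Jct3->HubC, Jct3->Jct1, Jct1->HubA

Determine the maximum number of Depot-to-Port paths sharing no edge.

Assign every edge capacity 1; by Menger, the answer equals the max flow.
Path Depot→Port (+1); total 1.
Path Depot→HubC→Port (+1); total 2.
Path Depot→Jct3→Port (+1); total 3.
No residual Depot→Port path; max flow = 3.
Certifying cut of size 3: {Depot→HubC, Depot→Jct3, Depot→Port}.

3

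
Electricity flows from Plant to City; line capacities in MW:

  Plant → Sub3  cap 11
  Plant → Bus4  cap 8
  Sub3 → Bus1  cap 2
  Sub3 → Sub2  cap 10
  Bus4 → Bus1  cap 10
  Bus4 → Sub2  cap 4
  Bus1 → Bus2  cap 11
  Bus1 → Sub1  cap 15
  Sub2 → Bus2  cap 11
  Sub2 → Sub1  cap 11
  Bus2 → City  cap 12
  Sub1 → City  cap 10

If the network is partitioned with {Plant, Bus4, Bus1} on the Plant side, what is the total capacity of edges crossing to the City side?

Edges leaving {Plant, Bus4, Bus1}: Plant→Sub3 (11), Bus4→Sub2 (4), Bus1→Bus2 (11), Bus1→Sub1 (15).
Cut capacity = 11 + 4 + 11 + 15 = 41.

41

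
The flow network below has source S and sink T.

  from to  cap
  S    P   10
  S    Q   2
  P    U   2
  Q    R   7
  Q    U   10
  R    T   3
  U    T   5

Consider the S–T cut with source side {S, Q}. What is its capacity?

27

Edges leaving {S, Q}: S→P (10), Q→R (7), Q→U (10).
Cut capacity = 10 + 7 + 10 = 27.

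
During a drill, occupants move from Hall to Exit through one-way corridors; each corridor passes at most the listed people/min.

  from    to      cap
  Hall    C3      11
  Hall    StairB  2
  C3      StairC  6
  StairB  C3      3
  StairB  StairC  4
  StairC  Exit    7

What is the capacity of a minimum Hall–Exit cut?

Augment Hall→C3→StairC→Exit: bottleneck 6, flow now 6.
Augment Hall→StairB→StairC→Exit: bottleneck 1, flow now 7.
No augmenting path remains; maximum flow = 7.
By max-flow min-cut, the minimum cut capacity equals the max flow.
In the residual graph, reachable from Hall: {Hall, C3, StairB, StairC}.
Min-cut edges: StairC→Exit (7); capacity 7 = 7.

7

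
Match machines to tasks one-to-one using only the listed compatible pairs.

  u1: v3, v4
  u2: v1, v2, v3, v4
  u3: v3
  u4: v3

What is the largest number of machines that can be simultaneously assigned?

Unit-capacity flow: source→left, listed edges, right→sink; max matching = max flow.
Augmenting path u1→v3 (+1); matched 1.
Augmenting path u2→v1 (+1); matched 2.
Augmenting path u3→v3→u1→v4 (+1); matched 3.
No augmenting path remains; maximum matching = 3.
König certificate: {u1, u2, v3} is a vertex cover of size 3 (every listed pair touches it), so no matching can be larger.

3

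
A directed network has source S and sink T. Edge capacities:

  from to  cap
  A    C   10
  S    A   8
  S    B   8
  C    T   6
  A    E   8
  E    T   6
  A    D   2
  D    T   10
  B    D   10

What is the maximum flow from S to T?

Augment S→A→C→T: bottleneck 6, flow now 6.
Augment S→A→D→T: bottleneck 2, flow now 8.
Augment S→B→D→T: bottleneck 8, flow now 16.
No augmenting path remains; maximum flow = 16.
In the residual graph, reachable from S: {S}.
Min-cut edges: S→A (8), S→B (8); capacity 8 + 8 = 16.
This cut is saturated, so no flow can exceed 16.

16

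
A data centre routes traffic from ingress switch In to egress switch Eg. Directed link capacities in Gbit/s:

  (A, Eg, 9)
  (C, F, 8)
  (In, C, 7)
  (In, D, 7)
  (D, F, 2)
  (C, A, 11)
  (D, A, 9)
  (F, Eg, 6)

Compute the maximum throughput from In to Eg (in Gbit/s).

Augment In→D→A→Eg: bottleneck 7, flow now 7.
Augment In→C→A→Eg: bottleneck 2, flow now 9.
Augment In→C→F→Eg: bottleneck 5, flow now 14.
No augmenting path remains; maximum flow = 14.
In the residual graph, reachable from In: {In}.
Min-cut edges: In→D (7), In→C (7); capacity 7 + 7 = 14.
This cut is saturated, so no flow can exceed 14.

14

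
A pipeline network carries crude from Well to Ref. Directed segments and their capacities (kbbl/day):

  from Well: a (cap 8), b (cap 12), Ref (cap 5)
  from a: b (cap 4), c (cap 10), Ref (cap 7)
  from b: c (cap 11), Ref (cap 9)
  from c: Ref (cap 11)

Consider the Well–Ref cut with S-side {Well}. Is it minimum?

Given cut capacity: 8 + 12 + 5 = 25.
Augment Well→Ref: bottleneck 5, flow now 5.
Augment Well→a→Ref: bottleneck 7, flow now 12.
Augment Well→b→Ref: bottleneck 9, flow now 21.
Augment Well→a→c→Ref: bottleneck 1, flow now 22.
Augment Well→b→c→Ref: bottleneck 3, flow now 25.
No augmenting path remains; maximum flow = 25.
Cut capacity 25 equals the max flow, so it is a minimum cut.

Yes — it is a minimum cut (capacity 25).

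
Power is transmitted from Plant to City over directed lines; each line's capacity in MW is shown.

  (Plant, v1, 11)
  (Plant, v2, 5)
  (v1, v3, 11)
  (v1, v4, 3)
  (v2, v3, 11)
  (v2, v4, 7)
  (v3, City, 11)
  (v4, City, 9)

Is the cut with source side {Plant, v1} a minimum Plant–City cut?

No — its capacity is 19, but the minimum cut has capacity 16.

Given cut capacity: 5 + 11 + 3 = 19.
Augment Plant→v1→v3→City: bottleneck 11, flow now 11.
Augment Plant→v2→v4→City: bottleneck 5, flow now 16.
No augmenting path remains; maximum flow = 16.
In the residual graph, reachable from Plant: {Plant}.
Min-cut edges: Plant→v1 (11), Plant→v2 (5); capacity 11 + 5 = 16.
Cut capacity 19 exceeds the max flow 16, so it is not minimum.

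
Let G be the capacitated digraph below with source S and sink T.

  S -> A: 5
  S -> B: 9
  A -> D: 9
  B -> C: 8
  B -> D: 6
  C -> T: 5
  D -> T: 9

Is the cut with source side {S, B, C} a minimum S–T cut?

No — its capacity is 16, but the minimum cut has capacity 14.

Given cut capacity: 5 + 6 + 5 = 16.
Augment S→A→D→T: bottleneck 5, flow now 5.
Augment S→B→C→T: bottleneck 5, flow now 10.
Augment S→B→D→T: bottleneck 4, flow now 14.
No augmenting path remains; maximum flow = 14.
In the residual graph, reachable from S: {S}.
Min-cut edges: S→A (5), S→B (9); capacity 5 + 9 = 14.
Cut capacity 16 exceeds the max flow 14, so it is not minimum.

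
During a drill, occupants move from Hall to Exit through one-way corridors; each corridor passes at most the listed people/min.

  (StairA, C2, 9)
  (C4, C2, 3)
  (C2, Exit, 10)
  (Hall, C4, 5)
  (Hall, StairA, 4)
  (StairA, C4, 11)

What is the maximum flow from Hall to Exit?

7

Augment Hall→StairA→C2→Exit: bottleneck 4, flow now 4.
Augment Hall→C4→C2→Exit: bottleneck 3, flow now 7.
No augmenting path remains; maximum flow = 7.
In the residual graph, reachable from Hall: {Hall, C4}.
Min-cut edges: Hall→StairA (4), C4→C2 (3); capacity 4 + 3 = 7.
This cut is saturated, so no flow can exceed 7.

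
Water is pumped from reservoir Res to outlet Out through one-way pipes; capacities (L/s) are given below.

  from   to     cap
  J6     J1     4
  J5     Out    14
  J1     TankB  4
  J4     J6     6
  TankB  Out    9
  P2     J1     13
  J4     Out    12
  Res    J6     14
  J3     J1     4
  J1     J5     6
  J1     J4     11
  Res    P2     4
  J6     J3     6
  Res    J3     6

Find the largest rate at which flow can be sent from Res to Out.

Augment Res→J6→J1→TankB→Out: bottleneck 4, flow now 4.
Augment Res→J3→J1→J5→Out: bottleneck 4, flow now 8.
Augment Res→P2→J1→J5→Out: bottleneck 2, flow now 10.
Augment Res→P2→J1→J4→Out: bottleneck 2, flow now 12.
No augmenting path remains; maximum flow = 12.
In the residual graph, reachable from Res: {Res, J6, J3}.
Min-cut edges: Res→P2 (4), J6→J1 (4), J3→J1 (4); capacity 4 + 4 + 4 = 12.
This cut is saturated, so no flow can exceed 12.

12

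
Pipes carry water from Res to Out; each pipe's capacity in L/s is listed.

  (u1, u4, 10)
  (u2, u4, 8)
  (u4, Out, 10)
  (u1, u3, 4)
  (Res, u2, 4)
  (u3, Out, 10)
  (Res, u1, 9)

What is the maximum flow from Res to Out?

13

Augment Res→u1→u3→Out: bottleneck 4, flow now 4.
Augment Res→u1→u4→Out: bottleneck 5, flow now 9.
Augment Res→u2→u4→Out: bottleneck 4, flow now 13.
No augmenting path remains; maximum flow = 13.
In the residual graph, reachable from Res: {Res}.
Min-cut edges: Res→u1 (9), Res→u2 (4); capacity 9 + 4 = 13.
This cut is saturated, so no flow can exceed 13.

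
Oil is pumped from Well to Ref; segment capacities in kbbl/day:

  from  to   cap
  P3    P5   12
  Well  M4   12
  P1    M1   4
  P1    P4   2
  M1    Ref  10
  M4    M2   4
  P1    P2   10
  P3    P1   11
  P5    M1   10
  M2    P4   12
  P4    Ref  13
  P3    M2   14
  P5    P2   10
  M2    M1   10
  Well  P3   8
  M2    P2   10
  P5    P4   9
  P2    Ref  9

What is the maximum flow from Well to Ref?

12

Augment Well→M4→M2→M1→Ref: bottleneck 4, flow now 4.
Augment Well→P3→P1→M1→Ref: bottleneck 4, flow now 8.
Augment Well→P3→P1→P4→Ref: bottleneck 2, flow now 10.
Augment Well→P3→P1→P2→Ref: bottleneck 2, flow now 12.
No augmenting path remains; maximum flow = 12.
In the residual graph, reachable from Well: {Well, M4}.
Min-cut edges: Well→P3 (8), M4→M2 (4); capacity 8 + 4 = 12.
This cut is saturated, so no flow can exceed 12.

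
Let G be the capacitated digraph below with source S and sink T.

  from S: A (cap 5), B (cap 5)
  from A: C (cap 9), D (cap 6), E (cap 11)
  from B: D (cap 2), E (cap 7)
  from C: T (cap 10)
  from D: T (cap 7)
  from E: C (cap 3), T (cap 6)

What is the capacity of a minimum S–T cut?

Augment S→A→C→T: bottleneck 5, flow now 5.
Augment S→B→D→T: bottleneck 2, flow now 7.
Augment S→B→E→T: bottleneck 3, flow now 10.
No augmenting path remains; maximum flow = 10.
By max-flow min-cut, the minimum cut capacity equals the max flow.
In the residual graph, reachable from S: {S}.
Min-cut edges: S→A (5), S→B (5); capacity 5 + 5 = 10.

10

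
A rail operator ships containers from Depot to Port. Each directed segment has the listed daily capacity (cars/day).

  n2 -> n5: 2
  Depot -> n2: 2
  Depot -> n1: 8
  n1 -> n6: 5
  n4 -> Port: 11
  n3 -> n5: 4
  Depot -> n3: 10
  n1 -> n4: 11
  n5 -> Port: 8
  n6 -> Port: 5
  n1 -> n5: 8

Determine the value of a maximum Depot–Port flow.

Augment Depot→n1→n4→Port: bottleneck 8, flow now 8.
Augment Depot→n2→n5→Port: bottleneck 2, flow now 10.
Augment Depot→n3→n5→Port: bottleneck 4, flow now 14.
No augmenting path remains; maximum flow = 14.
In the residual graph, reachable from Depot: {Depot, n3}.
Min-cut edges: Depot→n1 (8), Depot→n2 (2), n3→n5 (4); capacity 8 + 2 + 4 = 14.
This cut is saturated, so no flow can exceed 14.

14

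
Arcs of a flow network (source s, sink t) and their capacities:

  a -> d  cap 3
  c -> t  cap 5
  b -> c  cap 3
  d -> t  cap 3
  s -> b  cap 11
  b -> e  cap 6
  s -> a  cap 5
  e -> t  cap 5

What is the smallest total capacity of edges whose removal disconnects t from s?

11

Augment s→a→d→t: bottleneck 3, flow now 3.
Augment s→b→c→t: bottleneck 3, flow now 6.
Augment s→b→e→t: bottleneck 5, flow now 11.
No augmenting path remains; maximum flow = 11.
By max-flow min-cut, the minimum cut capacity equals the max flow.
In the residual graph, reachable from s: {s, a, b, e}.
Min-cut edges: a→d (3), b→c (3), e→t (5); capacity 3 + 3 + 5 = 11.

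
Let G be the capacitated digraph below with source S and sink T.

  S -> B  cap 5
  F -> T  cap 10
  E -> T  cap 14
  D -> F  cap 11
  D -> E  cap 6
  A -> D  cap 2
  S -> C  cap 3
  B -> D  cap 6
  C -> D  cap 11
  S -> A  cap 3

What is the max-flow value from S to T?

Augment S→A→D→E→T: bottleneck 2, flow now 2.
Augment S→B→D→E→T: bottleneck 4, flow now 6.
Augment S→B→D→F→T: bottleneck 1, flow now 7.
Augment S→C→D→F→T: bottleneck 3, flow now 10.
No augmenting path remains; maximum flow = 10.
In the residual graph, reachable from S: {S, A}.
Min-cut edges: S→B (5), S→C (3), A→D (2); capacity 5 + 3 + 2 = 10.
This cut is saturated, so no flow can exceed 10.

10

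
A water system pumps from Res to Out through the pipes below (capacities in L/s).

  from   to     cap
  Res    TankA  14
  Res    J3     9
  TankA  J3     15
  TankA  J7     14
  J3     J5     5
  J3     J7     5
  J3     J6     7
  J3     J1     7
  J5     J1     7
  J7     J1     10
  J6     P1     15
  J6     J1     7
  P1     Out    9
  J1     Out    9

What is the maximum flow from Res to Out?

Augment Res→J3→J1→Out: bottleneck 7, flow now 7.
Augment Res→TankA→J7→J1→Out: bottleneck 2, flow now 9.
Augment Res→J3→J6→P1→Out: bottleneck 2, flow now 11.
Augment Res→TankA→J3→J6→P1→Out: bottleneck 5, flow now 16.
No augmenting path remains; maximum flow = 16.
In the residual graph, reachable from Res: {Res, TankA, J3, J5, J7, J1}.
Min-cut edges: J3→J6 (7), J1→Out (9); capacity 7 + 9 = 16.
This cut is saturated, so no flow can exceed 16.

16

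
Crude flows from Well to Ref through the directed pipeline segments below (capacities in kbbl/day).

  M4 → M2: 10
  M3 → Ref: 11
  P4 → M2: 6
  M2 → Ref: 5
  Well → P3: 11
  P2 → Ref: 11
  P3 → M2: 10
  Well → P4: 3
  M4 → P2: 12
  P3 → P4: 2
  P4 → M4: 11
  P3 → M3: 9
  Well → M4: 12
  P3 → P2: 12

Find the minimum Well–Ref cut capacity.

25

Augment Well→P4→M2→Ref: bottleneck 3, flow now 3.
Augment Well→M4→M2→Ref: bottleneck 2, flow now 5.
Augment Well→M4→P2→Ref: bottleneck 10, flow now 15.
Augment Well→P3→M3→Ref: bottleneck 9, flow now 24.
Augment Well→P3→P2→Ref: bottleneck 1, flow now 25.
No augmenting path remains; maximum flow = 25.
By max-flow min-cut, the minimum cut capacity equals the max flow.
In the residual graph, reachable from Well: {Well, P4, M4, P3, M2, P2}.
Min-cut edges: P3→M3 (9), M2→Ref (5), P2→Ref (11); capacity 9 + 5 + 11 = 25.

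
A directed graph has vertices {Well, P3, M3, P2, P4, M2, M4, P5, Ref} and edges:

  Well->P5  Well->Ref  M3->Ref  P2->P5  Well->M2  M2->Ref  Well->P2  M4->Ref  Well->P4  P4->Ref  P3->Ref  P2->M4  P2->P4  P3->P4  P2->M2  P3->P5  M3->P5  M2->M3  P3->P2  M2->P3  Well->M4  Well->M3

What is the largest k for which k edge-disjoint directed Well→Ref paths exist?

6

Assign every edge capacity 1; by Menger, the answer equals the max flow.
Path Well→Ref (+1); total 1.
Path Well→M3→Ref (+1); total 2.
Path Well→P4→Ref (+1); total 3.
Path Well→M2→Ref (+1); total 4.
Path Well→M4→Ref (+1); total 5.
Path Well→P2→M2→P3→Ref (+1); total 6.
No residual Well→Ref path; max flow = 6.
Certifying cut of size 6: {Well→M2, Well→M3, Well→M4, Well→P2, Well→P4, Well→Ref}.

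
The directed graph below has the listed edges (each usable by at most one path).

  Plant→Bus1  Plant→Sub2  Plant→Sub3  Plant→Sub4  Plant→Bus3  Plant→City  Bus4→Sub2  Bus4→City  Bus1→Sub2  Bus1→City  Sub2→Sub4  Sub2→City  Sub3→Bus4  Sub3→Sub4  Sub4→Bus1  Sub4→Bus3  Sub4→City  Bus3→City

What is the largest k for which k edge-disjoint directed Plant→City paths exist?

Assign every edge capacity 1; by Menger, the answer equals the max flow.
Path Plant→City (+1); total 1.
Path Plant→Bus1→City (+1); total 2.
Path Plant→Sub2→City (+1); total 3.
Path Plant→Sub4→City (+1); total 4.
Path Plant→Bus3→City (+1); total 5.
Path Plant→Sub3→Bus4→City (+1); total 6.
No residual Plant→City path; max flow = 6.
Certifying cut of size 6: {Plant→Bus1, Plant→Bus3, Plant→City, Plant→Sub2, Plant→Sub3, Plant→Sub4}.

6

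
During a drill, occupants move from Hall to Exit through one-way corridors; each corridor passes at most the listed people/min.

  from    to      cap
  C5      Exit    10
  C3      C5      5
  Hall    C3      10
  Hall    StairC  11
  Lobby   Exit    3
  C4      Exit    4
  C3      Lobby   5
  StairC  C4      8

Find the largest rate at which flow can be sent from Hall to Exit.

12

Augment Hall→C3→Lobby→Exit: bottleneck 3, flow now 3.
Augment Hall→C3→C5→Exit: bottleneck 5, flow now 8.
Augment Hall→StairC→C4→Exit: bottleneck 4, flow now 12.
No augmenting path remains; maximum flow = 12.
In the residual graph, reachable from Hall: {Hall, C3, StairC, Lobby, C4}.
Min-cut edges: C3→C5 (5), Lobby→Exit (3), C4→Exit (4); capacity 5 + 3 + 4 = 12.
This cut is saturated, so no flow can exceed 12.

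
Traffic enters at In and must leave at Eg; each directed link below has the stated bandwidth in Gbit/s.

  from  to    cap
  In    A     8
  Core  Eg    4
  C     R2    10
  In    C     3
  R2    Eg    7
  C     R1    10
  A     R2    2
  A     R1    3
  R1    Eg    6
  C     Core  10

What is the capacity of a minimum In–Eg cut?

8

Augment In→C→R2→Eg: bottleneck 3, flow now 3.
Augment In→A→R2→Eg: bottleneck 2, flow now 5.
Augment In→A→R1→Eg: bottleneck 3, flow now 8.
No augmenting path remains; maximum flow = 8.
By max-flow min-cut, the minimum cut capacity equals the max flow.
In the residual graph, reachable from In: {In, A}.
Min-cut edges: In→C (3), A→R2 (2), A→R1 (3); capacity 3 + 2 + 3 = 8.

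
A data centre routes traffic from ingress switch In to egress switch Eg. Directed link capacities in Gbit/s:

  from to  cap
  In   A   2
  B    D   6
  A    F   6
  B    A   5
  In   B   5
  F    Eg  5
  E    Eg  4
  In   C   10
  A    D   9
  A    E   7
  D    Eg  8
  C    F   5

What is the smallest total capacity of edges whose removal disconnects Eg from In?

Augment In→A→D→Eg: bottleneck 2, flow now 2.
Augment In→B→D→Eg: bottleneck 5, flow now 7.
Augment In→C→F→Eg: bottleneck 5, flow now 12.
No augmenting path remains; maximum flow = 12.
By max-flow min-cut, the minimum cut capacity equals the max flow.
In the residual graph, reachable from In: {In, C}.
Min-cut edges: In→A (2), In→B (5), C→F (5); capacity 2 + 5 + 5 = 12.

12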